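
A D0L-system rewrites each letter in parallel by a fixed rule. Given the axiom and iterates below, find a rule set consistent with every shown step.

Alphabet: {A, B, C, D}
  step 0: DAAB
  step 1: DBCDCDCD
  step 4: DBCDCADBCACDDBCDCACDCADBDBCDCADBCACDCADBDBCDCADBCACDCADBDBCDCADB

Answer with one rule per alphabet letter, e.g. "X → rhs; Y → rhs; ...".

A->CD, B->CD, C->CA, D->DB

  step 0 ⇒ step 1: DAAB ⇒ DB·CD·CD·CD
    A ↦ CD
    B ↦ CD
    D ↦ DB
    C ↦ CA  (constrained at step 1)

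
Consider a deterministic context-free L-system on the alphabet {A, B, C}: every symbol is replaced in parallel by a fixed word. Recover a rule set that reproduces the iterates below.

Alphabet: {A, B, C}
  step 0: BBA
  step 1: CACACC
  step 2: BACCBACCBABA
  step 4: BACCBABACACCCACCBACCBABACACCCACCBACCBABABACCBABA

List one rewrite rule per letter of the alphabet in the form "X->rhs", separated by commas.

  step 1 ⇒ step 2: CACACC ⇒ BA·CC·BA·CC·BA·BA
    A ↦ CC
    C ↦ BA
  step 0 ⇒ step 1: BBA ⇒ CA·CA·CC
    B ↦ CA

A->CC, B->CA, C->BA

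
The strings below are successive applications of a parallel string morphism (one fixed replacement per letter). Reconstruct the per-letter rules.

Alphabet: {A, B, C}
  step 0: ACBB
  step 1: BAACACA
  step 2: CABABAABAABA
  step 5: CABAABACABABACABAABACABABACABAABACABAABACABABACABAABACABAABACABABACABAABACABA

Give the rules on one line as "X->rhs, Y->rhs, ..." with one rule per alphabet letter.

A->BA, B->CA, C->A

  step 1 ⇒ step 2: BAACACA ⇒ CA·BA·BA·A·BA·A·BA
    A ↦ BA
    B ↦ CA
    C ↦ A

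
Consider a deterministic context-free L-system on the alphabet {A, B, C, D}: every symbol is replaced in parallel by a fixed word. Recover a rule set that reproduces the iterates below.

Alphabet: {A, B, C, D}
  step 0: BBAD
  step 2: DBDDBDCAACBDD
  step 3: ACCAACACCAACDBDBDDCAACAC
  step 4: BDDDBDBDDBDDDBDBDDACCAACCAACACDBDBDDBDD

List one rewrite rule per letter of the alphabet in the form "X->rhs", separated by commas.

A->BD, B->CA, C->D, D->AC

  step 3 ⇒ step 4: ACCAACACCAACDBDBDDCAACAC ⇒ BD·D·D·BD·BD·D·BD·D·D·BD·BD·D·AC·CA·AC·CA·AC·AC·D·BD·BD·D·BD·D
    A ↦ BD
    B ↦ CA
    C ↦ D
    D ↦ AC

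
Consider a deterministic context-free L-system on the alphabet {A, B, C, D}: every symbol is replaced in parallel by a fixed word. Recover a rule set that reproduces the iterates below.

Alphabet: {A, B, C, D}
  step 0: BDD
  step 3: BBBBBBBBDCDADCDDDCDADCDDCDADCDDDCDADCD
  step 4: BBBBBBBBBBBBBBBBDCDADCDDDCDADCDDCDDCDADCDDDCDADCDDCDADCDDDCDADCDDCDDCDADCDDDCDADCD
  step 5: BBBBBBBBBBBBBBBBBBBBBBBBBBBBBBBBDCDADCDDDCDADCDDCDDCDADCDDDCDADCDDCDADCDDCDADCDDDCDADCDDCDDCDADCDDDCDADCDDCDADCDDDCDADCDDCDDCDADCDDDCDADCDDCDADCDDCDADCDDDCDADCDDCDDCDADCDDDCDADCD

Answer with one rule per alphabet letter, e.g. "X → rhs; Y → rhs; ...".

A->D, B->BB, C->A, D->DCD

  step 4 ⇒ step 5: BBBBBBBBBBBBBBBBDCDADCDDDCDADCDDCDDCDADCDDDCDADCDDCDADCDDDCDADCDDCDDCDADCDDDCDADCD ⇒ BB·BB·BB·BB·BB·BB·BB·BB·BB·BB·BB·BB·BB·BB·BB·BB·DCD·A·DCD·D·DCD·A·DCD·DCD·DCD·A·DCD·D·DCD·A·DCD·DCD·A·DCD·DCD·A·DCD·D·DCD·A·DCD·DCD·DCD·A·DCD·D·DCD·A·DCD·DCD·A·DCD·D·DCD·A·DCD·DCD·DCD·A·DCD·D·DCD·A·DCD·DCD·A·DCD·DCD·A·DCD·D·DCD·A·DCD·DCD·DCD·A·DCD·D·DCD·A·DCD
    A ↦ D
    B ↦ BB
    C ↦ A
    D ↦ DCD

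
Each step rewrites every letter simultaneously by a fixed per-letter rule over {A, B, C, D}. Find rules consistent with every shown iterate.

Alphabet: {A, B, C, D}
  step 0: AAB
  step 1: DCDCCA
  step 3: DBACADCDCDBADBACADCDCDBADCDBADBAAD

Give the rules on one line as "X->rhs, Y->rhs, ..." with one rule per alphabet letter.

A->DC, B->CA, C->AD, D->DBA

  step 0 ⇒ step 1: AAB ⇒ DC·DC·CA
    A ↦ DC
    B ↦ CA
    C ↦ AD  (constrained at step 1)
    D ↦ DBA  (constrained at step 1)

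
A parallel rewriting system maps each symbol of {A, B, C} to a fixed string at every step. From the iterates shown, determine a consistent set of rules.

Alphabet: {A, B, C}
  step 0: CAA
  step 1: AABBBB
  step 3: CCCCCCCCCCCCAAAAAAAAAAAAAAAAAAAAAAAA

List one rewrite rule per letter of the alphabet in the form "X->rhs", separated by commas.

  step 0 ⇒ step 1: CAA ⇒ AA·BB·BB
    A ↦ BB
    C ↦ AA
    B ↦ CCC  (constrained at step 1)

A->BB, B->CCC, C->AA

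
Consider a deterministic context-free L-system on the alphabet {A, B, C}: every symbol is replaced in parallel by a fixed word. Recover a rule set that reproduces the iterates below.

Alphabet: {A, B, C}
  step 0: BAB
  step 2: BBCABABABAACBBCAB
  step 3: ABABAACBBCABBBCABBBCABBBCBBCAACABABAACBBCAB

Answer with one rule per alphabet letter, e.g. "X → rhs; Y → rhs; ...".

  step 2 ⇒ step 3: BBCABABABAACBBCAB ⇒ AB·AB·AAC·BBC·AB·BBC·AB·BBC·AB·BBC·BBC·AAC·AB·AB·AAC·BBC·AB
    A ↦ BBC
    B ↦ AB
    C ↦ AAC

A->BBC, B->AB, C->AAC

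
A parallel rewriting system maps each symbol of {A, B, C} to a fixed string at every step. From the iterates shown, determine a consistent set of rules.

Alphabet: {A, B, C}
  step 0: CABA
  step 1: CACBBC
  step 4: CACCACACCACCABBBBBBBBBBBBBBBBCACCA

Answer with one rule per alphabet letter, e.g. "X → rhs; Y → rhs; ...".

  step 0 ⇒ step 1: CABA ⇒ CA·C·BB·C
    A ↦ C
    B ↦ BB
    C ↦ CA

A->C, B->BB, C->CA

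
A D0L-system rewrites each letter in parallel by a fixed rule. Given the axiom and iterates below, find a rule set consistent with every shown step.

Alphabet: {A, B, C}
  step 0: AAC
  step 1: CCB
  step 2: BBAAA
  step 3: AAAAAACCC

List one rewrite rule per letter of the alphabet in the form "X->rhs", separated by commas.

  step 2 ⇒ step 3: BBAAA ⇒ AAA·AAA·C·C·C
    A ↦ C
    B ↦ AAA
  step 0 ⇒ step 1: AAC ⇒ C·C·B
    C ↦ B

A->C, B->AAA, C->B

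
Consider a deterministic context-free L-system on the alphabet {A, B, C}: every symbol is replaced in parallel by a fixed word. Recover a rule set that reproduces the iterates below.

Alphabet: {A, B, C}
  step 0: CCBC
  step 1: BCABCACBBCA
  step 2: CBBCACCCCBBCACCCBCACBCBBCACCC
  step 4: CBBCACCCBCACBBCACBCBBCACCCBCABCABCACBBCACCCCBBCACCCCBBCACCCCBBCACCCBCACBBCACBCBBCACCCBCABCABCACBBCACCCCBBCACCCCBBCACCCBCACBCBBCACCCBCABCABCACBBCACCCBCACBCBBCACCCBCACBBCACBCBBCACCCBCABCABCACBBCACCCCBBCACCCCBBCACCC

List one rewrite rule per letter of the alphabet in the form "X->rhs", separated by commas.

A->CCC, B->CB, C->BCA

  step 1 ⇒ step 2: BCABCACBBCA ⇒ CB·BCA·CCC·CB·BCA·CCC·BCA·CB·CB·BCA·CCC
    A ↦ CCC
    B ↦ CB
    C ↦ BCA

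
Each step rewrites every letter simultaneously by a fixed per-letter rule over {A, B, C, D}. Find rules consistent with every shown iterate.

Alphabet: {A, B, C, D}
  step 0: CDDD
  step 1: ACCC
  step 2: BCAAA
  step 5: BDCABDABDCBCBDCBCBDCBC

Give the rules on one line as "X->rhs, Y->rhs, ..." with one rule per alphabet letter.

A->BC, B->BD, C->A, D->C

  step 1 ⇒ step 2: ACCC ⇒ BC·A·A·A
    A ↦ BC
    C ↦ A
    B ↦ BD  (constrained at step 2)
  step 0 ⇒ step 1: CDDD ⇒ A·C·C·C
    D ↦ C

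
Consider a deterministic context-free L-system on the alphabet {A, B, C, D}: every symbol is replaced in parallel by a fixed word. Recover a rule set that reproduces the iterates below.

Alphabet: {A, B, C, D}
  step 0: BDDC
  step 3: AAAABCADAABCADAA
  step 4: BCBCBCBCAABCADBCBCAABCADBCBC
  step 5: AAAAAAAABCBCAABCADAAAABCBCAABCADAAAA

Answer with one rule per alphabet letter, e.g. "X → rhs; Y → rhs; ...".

  step 4 ⇒ step 5: BCBCBCBCAABCADBCBCAABCADBCBC ⇒ A·A·A·A·A·A·A·A·BC·BC·A·A·BC·AD·A·A·A·A·BC·BC·A·A·BC·AD·A·A·A·A
    A ↦ BC
    B ↦ A
    C ↦ A
    D ↦ AD

A->BC, B->A, C->A, D->AD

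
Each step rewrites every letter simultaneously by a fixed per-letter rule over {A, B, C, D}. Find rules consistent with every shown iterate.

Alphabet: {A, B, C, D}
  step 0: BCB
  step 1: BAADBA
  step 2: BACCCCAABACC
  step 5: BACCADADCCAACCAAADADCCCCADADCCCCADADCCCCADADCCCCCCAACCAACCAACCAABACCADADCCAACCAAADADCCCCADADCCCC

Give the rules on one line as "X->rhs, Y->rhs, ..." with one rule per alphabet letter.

  step 1 ⇒ step 2: BAADBA ⇒ BA·CC·CC·AA·BA·CC
    A ↦ CC
    B ↦ BA
    D ↦ AA
  step 0 ⇒ step 1: BCB ⇒ BA·AD·BA
    C ↦ AD

A->CC, B->BA, C->AD, D->AA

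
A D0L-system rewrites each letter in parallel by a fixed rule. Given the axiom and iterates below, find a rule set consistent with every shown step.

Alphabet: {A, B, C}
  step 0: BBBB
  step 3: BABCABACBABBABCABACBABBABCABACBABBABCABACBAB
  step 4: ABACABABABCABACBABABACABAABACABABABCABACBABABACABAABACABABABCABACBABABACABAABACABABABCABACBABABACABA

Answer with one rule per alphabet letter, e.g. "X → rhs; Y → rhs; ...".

A->C, B->ABA, C->BAB

  step 3 ⇒ step 4: BABCABACBABBABCABACBABBABCABACBABBABCABACBAB ⇒ ABA·C·ABA·BAB·C·ABA·C·BAB·ABA·C·ABA·ABA·C·ABA·BAB·C·ABA·C·BAB·ABA·C·ABA·ABA·C·ABA·BAB·C·ABA·C·BAB·ABA·C·ABA·ABA·C·ABA·BAB·C·ABA·C·BAB·ABA·C·ABA
    A ↦ C
    B ↦ ABA
    C ↦ BAB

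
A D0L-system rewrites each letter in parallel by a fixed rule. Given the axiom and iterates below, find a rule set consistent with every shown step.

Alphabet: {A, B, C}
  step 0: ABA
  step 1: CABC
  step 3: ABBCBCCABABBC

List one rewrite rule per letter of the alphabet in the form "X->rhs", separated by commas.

  step 0 ⇒ step 1: ABA ⇒ C·AB·C
    A ↦ C
    B ↦ AB
    C ↦ BC  (constrained at step 1)

A->C, B->AB, C->BC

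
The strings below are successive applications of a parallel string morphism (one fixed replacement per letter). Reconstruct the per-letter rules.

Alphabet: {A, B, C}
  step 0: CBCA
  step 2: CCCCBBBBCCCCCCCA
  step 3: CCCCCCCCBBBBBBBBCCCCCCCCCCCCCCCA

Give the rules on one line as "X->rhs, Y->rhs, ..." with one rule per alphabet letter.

  step 2 ⇒ step 3: CCCCBBBBCCCCCCCA ⇒ CC·CC·CC·CC·BB·BB·BB·BB·CC·CC·CC·CC·CC·CC·CC·CA
    A ↦ CA
    B ↦ BB
    C ↦ CC

A->CA, B->BB, C->CC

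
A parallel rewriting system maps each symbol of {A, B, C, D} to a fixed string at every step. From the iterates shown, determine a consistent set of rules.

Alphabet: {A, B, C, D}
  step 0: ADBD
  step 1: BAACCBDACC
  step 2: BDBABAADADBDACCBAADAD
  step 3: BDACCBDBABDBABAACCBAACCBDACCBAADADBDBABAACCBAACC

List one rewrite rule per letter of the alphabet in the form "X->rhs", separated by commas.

  step 2 ⇒ step 3: BDBABAADADBDACCBAADAD ⇒ BD·ACC·BD·BA·BD·BA·BA·ACC·BA·ACC·BD·ACC·BA·AD·AD·BD·BA·BA·ACC·BA·ACC
    A ↦ BA
    B ↦ BD
    C ↦ AD
    D ↦ ACC

A->BA, B->BD, C->AD, D->ACC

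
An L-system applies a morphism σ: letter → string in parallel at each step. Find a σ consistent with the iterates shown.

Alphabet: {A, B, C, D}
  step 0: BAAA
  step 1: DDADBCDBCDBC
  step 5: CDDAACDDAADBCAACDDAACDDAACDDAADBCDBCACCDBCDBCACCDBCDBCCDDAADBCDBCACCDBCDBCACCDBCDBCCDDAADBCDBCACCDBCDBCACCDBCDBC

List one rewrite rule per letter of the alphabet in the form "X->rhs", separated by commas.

  step 0 ⇒ step 1: BAAA ⇒ DDA·DBC·DBC·DBC
    A ↦ DBC
    B ↦ DDA
    C ↦ A  (constrained at step 1)
    D ↦ C  (constrained at step 1)

A->DBC, B->DDA, C->A, D->C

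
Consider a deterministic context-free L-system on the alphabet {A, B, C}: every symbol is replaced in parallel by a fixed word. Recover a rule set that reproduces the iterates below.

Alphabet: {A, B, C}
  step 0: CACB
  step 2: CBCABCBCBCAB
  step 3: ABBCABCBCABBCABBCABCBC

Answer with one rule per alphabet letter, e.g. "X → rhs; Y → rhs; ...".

A->C, B->BC, C->AB

  step 2 ⇒ step 3: CBCABCBCBCAB ⇒ AB·BC·AB·C·BC·AB·BC·AB·BC·AB·C·BC
    A ↦ C
    B ↦ BC
    C ↦ AB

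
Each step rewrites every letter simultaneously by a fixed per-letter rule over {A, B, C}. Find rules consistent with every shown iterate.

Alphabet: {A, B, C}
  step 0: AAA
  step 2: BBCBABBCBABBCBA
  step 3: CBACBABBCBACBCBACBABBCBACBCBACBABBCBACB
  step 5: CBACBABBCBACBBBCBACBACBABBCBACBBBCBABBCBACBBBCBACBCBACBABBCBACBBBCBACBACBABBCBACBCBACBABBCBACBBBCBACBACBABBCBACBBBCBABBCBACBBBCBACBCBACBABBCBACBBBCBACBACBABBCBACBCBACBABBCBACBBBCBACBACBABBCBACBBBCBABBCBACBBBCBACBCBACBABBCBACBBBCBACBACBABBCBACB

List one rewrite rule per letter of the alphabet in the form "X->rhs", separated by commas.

A->CB, B->CBA, C->BB

  step 2 ⇒ step 3: BBCBABBCBABBCBA ⇒ CBA·CBA·BB·CBA·CB·CBA·CBA·BB·CBA·CB·CBA·CBA·BB·CBA·CB
    A ↦ CB
    B ↦ CBA
    C ↦ BB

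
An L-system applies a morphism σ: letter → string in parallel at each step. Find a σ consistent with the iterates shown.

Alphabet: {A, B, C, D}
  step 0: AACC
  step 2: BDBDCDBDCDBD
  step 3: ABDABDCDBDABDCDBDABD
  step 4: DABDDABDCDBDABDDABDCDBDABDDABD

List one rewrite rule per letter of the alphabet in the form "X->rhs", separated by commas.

  step 3 ⇒ step 4: ABDABDCDBDABDCDBDABD ⇒ D·A·BD·D·A·BD·CD·BD·A·BD·D·A·BD·CD·BD·A·BD·D·A·BD
    A ↦ D
    B ↦ A
    C ↦ CD
    D ↦ BD

A->D, B->A, C->CD, D->BD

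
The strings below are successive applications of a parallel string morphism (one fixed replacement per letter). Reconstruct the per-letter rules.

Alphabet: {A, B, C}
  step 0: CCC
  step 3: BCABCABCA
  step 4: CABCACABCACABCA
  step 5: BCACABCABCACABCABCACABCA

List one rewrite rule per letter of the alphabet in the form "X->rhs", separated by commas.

  step 4 ⇒ step 5: CABCACABCACABCA ⇒ B·CA·CA·B·CA·B·CA·CA·B·CA·B·CA·CA·B·CA
    A ↦ CA
    B ↦ CA
    C ↦ B

A->CA, B->CA, C->B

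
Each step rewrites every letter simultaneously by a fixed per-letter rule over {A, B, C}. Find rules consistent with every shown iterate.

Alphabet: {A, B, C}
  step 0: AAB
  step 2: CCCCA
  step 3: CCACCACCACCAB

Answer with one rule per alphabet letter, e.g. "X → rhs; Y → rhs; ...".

A->B, B->C, C->CCA

  step 2 ⇒ step 3: CCCCA ⇒ CCA·CCA·CCA·CCA·B
    A ↦ B
    C ↦ CCA
    B ↦ C  (constrained at step 0)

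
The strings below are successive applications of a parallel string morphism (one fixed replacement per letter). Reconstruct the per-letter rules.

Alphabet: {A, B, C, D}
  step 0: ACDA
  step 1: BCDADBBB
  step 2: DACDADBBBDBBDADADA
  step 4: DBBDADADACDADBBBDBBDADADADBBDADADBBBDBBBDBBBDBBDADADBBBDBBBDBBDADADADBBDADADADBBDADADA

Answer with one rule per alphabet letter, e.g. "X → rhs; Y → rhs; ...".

A->B, B->DA, C->CDA, D->DBB

  step 1 ⇒ step 2: BCDADBBB ⇒ DA·CDA·DBB·B·DBB·DA·DA·DA
    A ↦ B
    B ↦ DA
    C ↦ CDA
    D ↦ DBB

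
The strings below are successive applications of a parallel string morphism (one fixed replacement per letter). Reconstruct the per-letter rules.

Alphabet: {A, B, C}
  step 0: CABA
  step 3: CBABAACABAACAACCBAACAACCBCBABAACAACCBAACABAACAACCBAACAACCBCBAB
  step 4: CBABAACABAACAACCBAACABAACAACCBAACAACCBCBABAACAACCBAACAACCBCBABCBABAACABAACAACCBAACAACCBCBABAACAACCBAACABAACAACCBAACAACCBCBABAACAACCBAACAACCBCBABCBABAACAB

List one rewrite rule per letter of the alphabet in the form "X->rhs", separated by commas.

A->AAC, B->AB, C->CB

  step 3 ⇒ step 4: CBABAACABAACAACCBAACAACCBCBABAACAACCBAACABAACAACCBAACAACCBCBAB ⇒ CB·AB·AAC·AB·AAC·AAC·CB·AAC·AB·AAC·AAC·CB·AAC·AAC·CB·CB·AB·AAC·AAC·CB·AAC·AAC·CB·CB·AB·CB·AB·AAC·AB·AAC·AAC·CB·AAC·AAC·CB·CB·AB·AAC·AAC·CB·AAC·AB·AAC·AAC·CB·AAC·AAC·CB·CB·AB·AAC·AAC·CB·AAC·AAC·CB·CB·AB·CB·AB·AAC·AB
    A ↦ AAC
    B ↦ AB
    C ↦ CB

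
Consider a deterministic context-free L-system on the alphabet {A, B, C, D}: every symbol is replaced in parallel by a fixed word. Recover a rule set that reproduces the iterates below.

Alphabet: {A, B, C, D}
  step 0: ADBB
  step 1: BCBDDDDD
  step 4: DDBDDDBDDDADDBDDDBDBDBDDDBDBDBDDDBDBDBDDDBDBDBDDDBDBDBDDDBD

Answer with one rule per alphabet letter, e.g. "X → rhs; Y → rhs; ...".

A->BC, B->DD, C->A, D->BD

  step 0 ⇒ step 1: ADBB ⇒ BC·BD·DD·DD
    A ↦ BC
    B ↦ DD
    D ↦ BD
    C ↦ A  (constrained at step 1)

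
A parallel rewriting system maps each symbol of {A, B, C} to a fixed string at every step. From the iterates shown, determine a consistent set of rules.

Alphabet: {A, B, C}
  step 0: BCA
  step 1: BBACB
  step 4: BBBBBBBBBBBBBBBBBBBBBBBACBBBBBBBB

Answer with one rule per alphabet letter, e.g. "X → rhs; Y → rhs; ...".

A->B, B->BB, C->AC

  step 0 ⇒ step 1: BCA ⇒ BB·AC·B
    A ↦ B
    B ↦ BB
    C ↦ AC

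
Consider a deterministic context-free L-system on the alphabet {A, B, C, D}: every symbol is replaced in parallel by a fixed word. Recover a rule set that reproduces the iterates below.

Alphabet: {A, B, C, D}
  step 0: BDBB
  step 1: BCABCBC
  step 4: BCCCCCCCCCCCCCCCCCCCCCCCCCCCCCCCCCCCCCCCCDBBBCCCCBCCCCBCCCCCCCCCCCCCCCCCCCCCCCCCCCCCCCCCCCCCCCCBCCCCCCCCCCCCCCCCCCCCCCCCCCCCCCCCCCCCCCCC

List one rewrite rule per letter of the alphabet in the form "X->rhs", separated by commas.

A->DBB, B->BC, C->CCC, D->A

  step 0 ⇒ step 1: BDBB ⇒ BC·A·BC·BC
    B ↦ BC
    D ↦ A
    A ↦ DBB  (constrained at step 1)
    C ↦ CCC  (constrained at step 1)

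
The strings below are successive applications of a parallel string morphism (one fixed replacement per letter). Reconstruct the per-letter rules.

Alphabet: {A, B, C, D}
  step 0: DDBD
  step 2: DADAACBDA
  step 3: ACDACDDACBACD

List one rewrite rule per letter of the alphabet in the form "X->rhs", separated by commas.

  step 2 ⇒ step 3: DADAACBDA ⇒ AC·D·AC·D·D·A·CB·AC·D
    A ↦ D
    B ↦ CB
    C ↦ A
    D ↦ AC

A->D, B->CB, C->A, D->AC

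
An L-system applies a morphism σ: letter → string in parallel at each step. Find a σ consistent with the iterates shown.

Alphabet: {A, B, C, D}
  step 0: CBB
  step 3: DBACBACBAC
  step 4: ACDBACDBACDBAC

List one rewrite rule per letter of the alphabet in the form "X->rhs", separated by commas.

  step 3 ⇒ step 4: DBACBACBAC ⇒ AC·D·B·AC·D·B·AC·D·B·AC
    A ↦ B
    B ↦ D
    C ↦ AC
    D ↦ AC

A->B, B->D, C->AC, D->AC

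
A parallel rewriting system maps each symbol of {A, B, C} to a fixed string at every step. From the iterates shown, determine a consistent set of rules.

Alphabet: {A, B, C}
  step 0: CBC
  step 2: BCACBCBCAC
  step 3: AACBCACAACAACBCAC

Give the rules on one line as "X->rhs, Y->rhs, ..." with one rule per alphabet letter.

A->BC, B->A, C->AC

  step 2 ⇒ step 3: BCACBCBCAC ⇒ A·AC·BC·AC·A·AC·A·AC·BC·AC
    A ↦ BC
    B ↦ A
    C ↦ AC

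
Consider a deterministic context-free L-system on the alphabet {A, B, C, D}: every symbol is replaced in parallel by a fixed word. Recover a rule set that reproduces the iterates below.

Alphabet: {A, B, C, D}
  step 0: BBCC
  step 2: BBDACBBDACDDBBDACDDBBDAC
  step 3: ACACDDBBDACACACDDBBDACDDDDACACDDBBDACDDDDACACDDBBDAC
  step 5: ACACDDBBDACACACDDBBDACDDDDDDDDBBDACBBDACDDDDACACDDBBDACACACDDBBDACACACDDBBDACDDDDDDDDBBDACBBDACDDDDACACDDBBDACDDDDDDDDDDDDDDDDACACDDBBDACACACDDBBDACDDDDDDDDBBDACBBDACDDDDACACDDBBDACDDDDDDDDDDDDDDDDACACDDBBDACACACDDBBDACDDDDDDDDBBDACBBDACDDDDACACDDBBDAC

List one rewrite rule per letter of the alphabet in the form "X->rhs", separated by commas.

A->BB, B->AC, C->DAC, D->DD

  step 2 ⇒ step 3: BBDACBBDACDDBBDACDDBBDAC ⇒ AC·AC·DD·BB·DAC·AC·AC·DD·BB·DAC·DD·DD·AC·AC·DD·BB·DAC·DD·DD·AC·AC·DD·BB·DAC
    A ↦ BB
    B ↦ AC
    C ↦ DAC
    D ↦ DD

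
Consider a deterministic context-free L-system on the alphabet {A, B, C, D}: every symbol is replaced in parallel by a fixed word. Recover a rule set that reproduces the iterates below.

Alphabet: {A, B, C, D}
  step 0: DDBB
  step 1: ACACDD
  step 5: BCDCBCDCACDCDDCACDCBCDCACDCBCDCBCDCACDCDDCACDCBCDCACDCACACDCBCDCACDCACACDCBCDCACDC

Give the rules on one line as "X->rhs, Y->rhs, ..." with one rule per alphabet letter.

A->BC, B->D, C->DC, D->AC

  step 0 ⇒ step 1: DDBB ⇒ AC·AC·D·D
    B ↦ D
    D ↦ AC
    A ↦ BC  (constrained at step 1)
    C ↦ DC  (constrained at step 1)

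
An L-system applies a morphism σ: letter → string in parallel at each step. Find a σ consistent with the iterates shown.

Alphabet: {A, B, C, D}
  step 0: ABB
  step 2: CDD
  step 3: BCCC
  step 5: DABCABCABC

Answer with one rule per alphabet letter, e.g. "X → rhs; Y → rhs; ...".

A->D, B->A, C->BC, D->C

  step 2 ⇒ step 3: CDD ⇒ BC·C·C
    C ↦ BC
    D ↦ C
    A ↦ D  (constrained at step 0)
    B ↦ A  (constrained at step 0)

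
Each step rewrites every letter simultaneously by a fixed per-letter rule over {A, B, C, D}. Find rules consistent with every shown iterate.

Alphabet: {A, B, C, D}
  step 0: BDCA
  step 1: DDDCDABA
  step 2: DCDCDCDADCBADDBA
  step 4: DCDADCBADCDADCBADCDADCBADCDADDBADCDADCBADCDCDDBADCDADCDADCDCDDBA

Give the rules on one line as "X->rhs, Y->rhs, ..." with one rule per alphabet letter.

  step 1 ⇒ step 2: DDDCDABA ⇒ DC·DC·DC·DA·DC·BA·DD·BA
    A ↦ BA
    B ↦ DD
    C ↦ DA
    D ↦ DC

A->BA, B->DD, C->DA, D->DC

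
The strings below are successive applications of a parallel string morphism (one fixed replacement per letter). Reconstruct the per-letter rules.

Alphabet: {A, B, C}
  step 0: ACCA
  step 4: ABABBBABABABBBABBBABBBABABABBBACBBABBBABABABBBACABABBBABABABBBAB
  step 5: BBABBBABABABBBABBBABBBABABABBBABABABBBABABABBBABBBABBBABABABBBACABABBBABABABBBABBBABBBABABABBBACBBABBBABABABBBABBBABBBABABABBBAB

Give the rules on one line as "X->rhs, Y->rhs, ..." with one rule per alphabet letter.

  step 4 ⇒ step 5: ABABBBABABABBBABBBABBBABABABBBACBBABBBABABABBBACABABBBABABABBBAB ⇒ BB·AB·BB·AB·AB·AB·BB·AB·BB·AB·BB·AB·AB·AB·BB·AB·AB·AB·BB·AB·AB·AB·BB·AB·BB·AB·BB·AB·AB·AB·BB·AC·AB·AB·BB·AB·AB·AB·BB·AB·BB·AB·BB·AB·AB·AB·BB·AC·BB·AB·BB·AB·AB·AB·BB·AB·BB·AB·BB·AB·AB·AB·BB·AB
    A ↦ BB
    B ↦ AB
    C ↦ AC

A->BB, B->AB, C->AC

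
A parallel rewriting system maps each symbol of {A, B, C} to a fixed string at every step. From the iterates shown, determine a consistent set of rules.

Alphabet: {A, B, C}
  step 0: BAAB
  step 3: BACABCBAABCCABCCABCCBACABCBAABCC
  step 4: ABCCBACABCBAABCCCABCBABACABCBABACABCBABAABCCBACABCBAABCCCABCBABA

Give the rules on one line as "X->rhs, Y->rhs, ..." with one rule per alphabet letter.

A->C, B->ABC, C->BA

  step 3 ⇒ step 4: BACABCBAABCCABCCABCCBACABCBAABCC ⇒ ABC·C·BA·C·ABC·BA·ABC·C·C·ABC·BA·BA·C·ABC·BA·BA·C·ABC·BA·BA·ABC·C·BA·C·ABC·BA·ABC·C·C·ABC·BA·BA
    A ↦ C
    B ↦ ABC
    C ↦ BA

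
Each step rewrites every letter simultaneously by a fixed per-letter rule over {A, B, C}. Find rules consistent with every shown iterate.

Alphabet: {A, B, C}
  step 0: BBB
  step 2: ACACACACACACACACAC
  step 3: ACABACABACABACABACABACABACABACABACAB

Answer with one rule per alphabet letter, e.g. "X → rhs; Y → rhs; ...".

  step 2 ⇒ step 3: ACACACACACACACACAC ⇒ AC·AB·AC·AB·AC·AB·AC·AB·AC·AB·AC·AB·AC·AB·AC·AB·AC·AB
    A ↦ AC
    C ↦ AB
    B ↦ AAA  (constrained at step 0)

A->AC, B->AAA, C->AB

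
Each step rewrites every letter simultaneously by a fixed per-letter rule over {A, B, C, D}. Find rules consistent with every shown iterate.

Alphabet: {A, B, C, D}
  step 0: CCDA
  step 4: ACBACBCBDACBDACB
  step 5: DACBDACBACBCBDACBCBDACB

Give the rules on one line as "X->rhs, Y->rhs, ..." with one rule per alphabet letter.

  step 4 ⇒ step 5: ACBACBCBDACBDACB ⇒ D·A·CB·D·A·CB·A·CB·CB·D·A·CB·CB·D·A·CB
    A ↦ D
    B ↦ CB
    C ↦ A
    D ↦ CB

A->D, B->CB, C->A, D->CB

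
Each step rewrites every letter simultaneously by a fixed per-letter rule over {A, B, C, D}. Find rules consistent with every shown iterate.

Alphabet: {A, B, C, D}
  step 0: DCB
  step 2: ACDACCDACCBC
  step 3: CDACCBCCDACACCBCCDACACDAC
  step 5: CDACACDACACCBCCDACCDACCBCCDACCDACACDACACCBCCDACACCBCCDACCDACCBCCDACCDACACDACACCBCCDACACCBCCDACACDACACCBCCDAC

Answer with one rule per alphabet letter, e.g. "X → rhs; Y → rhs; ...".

A->CD, B->D, C->AC, D->CBC

  step 2 ⇒ step 3: ACDACCDACCBC ⇒ CD·AC·CBC·CD·AC·AC·CBC·CD·AC·AC·D·AC
    A ↦ CD
    B ↦ D
    C ↦ AC
    D ↦ CBC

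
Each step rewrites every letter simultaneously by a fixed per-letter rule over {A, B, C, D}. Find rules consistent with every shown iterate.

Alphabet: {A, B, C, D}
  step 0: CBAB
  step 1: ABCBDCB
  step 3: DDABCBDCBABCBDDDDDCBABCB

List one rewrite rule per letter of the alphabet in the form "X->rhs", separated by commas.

A->D, B->CB, C->AB, D->DD

  step 0 ⇒ step 1: CBAB ⇒ AB·CB·D·CB
    A ↦ D
    B ↦ CB
    C ↦ AB
    D ↦ DD  (constrained at step 1)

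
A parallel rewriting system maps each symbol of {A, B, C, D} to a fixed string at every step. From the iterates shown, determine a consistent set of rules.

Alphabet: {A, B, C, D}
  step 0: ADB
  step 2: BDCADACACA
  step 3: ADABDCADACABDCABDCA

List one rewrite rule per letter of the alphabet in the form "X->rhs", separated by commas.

A->CA, B->A, C->BD, D->DA

  step 2 ⇒ step 3: BDCADACACA ⇒ A·DA·BD·CA·DA·CA·BD·CA·BD·CA
    A ↦ CA
    B ↦ A
    C ↦ BD
    D ↦ DA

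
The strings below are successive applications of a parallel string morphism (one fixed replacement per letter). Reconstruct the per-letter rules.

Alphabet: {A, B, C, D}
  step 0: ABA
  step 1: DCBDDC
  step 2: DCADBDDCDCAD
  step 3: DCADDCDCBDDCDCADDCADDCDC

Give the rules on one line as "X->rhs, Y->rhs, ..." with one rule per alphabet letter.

A->DC, B->BD, C->AD, D->DC

  step 2 ⇒ step 3: DCADBDDCDCAD ⇒ DC·AD·DC·DC·BD·DC·DC·AD·DC·AD·DC·DC
    A ↦ DC
    B ↦ BD
    C ↦ AD
    D ↦ DC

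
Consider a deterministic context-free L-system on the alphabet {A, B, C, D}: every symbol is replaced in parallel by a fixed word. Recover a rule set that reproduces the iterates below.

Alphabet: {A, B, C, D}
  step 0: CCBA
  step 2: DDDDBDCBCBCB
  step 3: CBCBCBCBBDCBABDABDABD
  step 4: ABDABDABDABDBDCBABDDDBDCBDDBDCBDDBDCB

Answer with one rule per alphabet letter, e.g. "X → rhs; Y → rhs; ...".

  step 3 ⇒ step 4: CBCBCBCBBDCBABDABDABD ⇒ A·BD·A·BD·A·BD·A·BD·BD·CB·A·BD·DD·BD·CB·DD·BD·CB·DD·BD·CB
    A ↦ DD
    B ↦ BD
    C ↦ A
    D ↦ CB

A->DD, B->BD, C->A, D->CB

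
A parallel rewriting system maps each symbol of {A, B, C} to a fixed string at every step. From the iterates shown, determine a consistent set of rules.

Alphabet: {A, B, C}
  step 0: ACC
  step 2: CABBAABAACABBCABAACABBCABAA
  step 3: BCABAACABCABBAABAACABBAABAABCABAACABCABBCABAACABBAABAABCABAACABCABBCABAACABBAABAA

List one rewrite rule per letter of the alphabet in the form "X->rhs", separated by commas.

A->BAA, B->CAB, C->BCA

  step 2 ⇒ step 3: CABBAABAACABBCABAACABBCABAA ⇒ BCA·BAA·CAB·CAB·BAA·BAA·CAB·BAA·BAA·BCA·BAA·CAB·CAB·BCA·BAA·CAB·BAA·BAA·BCA·BAA·CAB·CAB·BCA·BAA·CAB·BAA·BAA
    A ↦ BAA
    B ↦ CAB
    C ↦ BCA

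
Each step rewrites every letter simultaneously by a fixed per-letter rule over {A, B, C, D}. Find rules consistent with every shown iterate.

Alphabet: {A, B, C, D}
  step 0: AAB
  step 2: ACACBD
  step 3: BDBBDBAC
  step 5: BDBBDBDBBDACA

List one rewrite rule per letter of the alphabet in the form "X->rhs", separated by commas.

  step 2 ⇒ step 3: ACACBD ⇒ BD·B·BD·B·A·C
    A ↦ BD
    B ↦ A
    C ↦ B
    D ↦ C

A->BD, B->A, C->B, D->C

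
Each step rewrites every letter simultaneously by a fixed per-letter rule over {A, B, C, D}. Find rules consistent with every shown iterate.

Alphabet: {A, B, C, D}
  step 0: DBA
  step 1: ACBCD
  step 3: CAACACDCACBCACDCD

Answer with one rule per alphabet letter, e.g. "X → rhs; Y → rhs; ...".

A->CD, B->CB, C->CA, D->A

  step 0 ⇒ step 1: DBA ⇒ A·CB·CD
    A ↦ CD
    B ↦ CB
    D ↦ A
    C ↦ CA  (constrained at step 1)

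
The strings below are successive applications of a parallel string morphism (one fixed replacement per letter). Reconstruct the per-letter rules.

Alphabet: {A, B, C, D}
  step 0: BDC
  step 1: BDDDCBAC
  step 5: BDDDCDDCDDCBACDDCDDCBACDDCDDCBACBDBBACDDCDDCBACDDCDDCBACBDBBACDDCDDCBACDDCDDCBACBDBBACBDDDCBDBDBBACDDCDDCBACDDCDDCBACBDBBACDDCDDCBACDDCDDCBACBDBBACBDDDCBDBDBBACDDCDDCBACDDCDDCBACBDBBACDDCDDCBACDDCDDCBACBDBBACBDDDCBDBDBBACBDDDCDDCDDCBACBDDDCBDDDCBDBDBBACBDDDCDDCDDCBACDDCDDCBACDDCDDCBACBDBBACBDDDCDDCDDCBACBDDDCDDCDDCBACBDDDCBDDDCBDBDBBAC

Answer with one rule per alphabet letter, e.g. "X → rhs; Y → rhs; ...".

  step 0 ⇒ step 1: BDC ⇒ BD·DDC·BAC
    B ↦ BD
    C ↦ BAC
    D ↦ DDC
    A ↦ B  (constrained at step 1)

A->B, B->BD, C->BAC, D->DDC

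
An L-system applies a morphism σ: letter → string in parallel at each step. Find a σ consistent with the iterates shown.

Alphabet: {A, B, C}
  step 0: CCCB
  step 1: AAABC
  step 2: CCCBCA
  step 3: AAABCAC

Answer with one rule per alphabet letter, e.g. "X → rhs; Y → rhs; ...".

A->C, B->BC, C->A

  step 2 ⇒ step 3: CCCBCA ⇒ A·A·A·BC·A·C
    A ↦ C
    B ↦ BC
    C ↦ A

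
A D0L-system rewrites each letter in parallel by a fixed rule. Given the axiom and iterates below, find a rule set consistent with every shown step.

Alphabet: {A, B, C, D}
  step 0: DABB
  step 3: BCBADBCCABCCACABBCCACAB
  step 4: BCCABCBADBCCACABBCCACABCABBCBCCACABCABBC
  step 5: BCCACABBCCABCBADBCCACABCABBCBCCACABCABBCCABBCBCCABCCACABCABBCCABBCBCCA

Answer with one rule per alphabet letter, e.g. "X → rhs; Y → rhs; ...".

A->B, B->BC, C->CA, D->AD

  step 4 ⇒ step 5: BCCABCBADBCCACABBCCACABCABBCBCCACABCABBC ⇒ BC·CA·CA·B·BC·CA·BC·B·AD·BC·CA·CA·B·CA·B·BC·BC·CA·CA·B·CA·B·BC·CA·B·BC·BC·CA·BC·CA·CA·B·CA·B·BC·CA·B·BC·BC·CA
    A ↦ B
    B ↦ BC
    C ↦ CA
    D ↦ AD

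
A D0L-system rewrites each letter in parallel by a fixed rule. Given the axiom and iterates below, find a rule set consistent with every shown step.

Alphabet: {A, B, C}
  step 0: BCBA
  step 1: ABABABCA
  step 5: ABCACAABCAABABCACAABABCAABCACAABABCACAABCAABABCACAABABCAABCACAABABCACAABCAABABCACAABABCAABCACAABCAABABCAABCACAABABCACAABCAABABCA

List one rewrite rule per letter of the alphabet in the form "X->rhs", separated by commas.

  step 0 ⇒ step 1: BCBA ⇒ AB·AB·AB·CA
    A ↦ CA
    B ↦ AB
    C ↦ AB

A->CA, B->AB, C->AB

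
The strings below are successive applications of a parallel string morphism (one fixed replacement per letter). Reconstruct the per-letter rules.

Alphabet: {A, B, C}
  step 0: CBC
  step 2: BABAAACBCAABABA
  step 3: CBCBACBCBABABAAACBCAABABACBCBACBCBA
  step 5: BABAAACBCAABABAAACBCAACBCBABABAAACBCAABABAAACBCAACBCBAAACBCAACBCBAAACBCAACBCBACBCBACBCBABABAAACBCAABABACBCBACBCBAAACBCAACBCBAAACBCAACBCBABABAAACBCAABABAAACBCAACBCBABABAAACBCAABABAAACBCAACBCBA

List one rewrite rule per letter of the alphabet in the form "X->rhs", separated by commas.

  step 2 ⇒ step 3: BABAAACBCAABABA ⇒ CBC·BA·CBC·BA·BA·BA·AA·CBC·AA·BA·BA·CBC·BA·CBC·BA
    A ↦ BA
    B ↦ CBC
    C ↦ AA

A->BA, B->CBC, C->AA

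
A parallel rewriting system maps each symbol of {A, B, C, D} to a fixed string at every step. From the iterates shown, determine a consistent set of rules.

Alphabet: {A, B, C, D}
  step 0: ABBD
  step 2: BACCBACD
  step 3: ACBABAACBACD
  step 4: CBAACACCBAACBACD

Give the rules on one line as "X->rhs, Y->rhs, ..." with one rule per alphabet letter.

A->C, B->A, C->BA, D->CD

  step 3 ⇒ step 4: ACBABAACBACD ⇒ C·BA·A·C·A·C·C·BA·A·C·BA·CD
    A ↦ C
    B ↦ A
    C ↦ BA
    D ↦ CD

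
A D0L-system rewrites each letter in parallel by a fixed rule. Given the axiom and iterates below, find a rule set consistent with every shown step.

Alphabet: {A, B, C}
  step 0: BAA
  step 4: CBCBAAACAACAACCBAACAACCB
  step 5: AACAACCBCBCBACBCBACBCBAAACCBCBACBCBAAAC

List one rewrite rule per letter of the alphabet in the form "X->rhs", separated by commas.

  step 4 ⇒ step 5: CBCBAAACAACAACCBAACAACCB ⇒ A·AC·A·AC·CB·CB·CB·A·CB·CB·A·CB·CB·A·A·AC·CB·CB·A·CB·CB·A·A·AC
    A ↦ CB
    B ↦ AC
    C ↦ A

A->CB, B->AC, C->A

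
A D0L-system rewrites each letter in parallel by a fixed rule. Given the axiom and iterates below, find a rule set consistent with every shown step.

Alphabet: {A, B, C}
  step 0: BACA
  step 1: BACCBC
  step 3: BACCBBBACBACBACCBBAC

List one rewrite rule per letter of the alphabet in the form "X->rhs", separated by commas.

A->C, B->BAC, C->B

  step 0 ⇒ step 1: BACA ⇒ BAC·C·B·C
    A ↦ C
    B ↦ BAC
    C ↦ B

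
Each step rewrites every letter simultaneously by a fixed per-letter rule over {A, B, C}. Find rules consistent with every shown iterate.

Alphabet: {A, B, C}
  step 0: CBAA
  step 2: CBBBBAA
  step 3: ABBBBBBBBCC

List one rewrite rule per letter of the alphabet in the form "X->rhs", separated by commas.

A->C, B->BB, C->A

  step 2 ⇒ step 3: CBBBBAA ⇒ A·BB·BB·BB·BB·C·C
    A ↦ C
    B ↦ BB
    C ↦ A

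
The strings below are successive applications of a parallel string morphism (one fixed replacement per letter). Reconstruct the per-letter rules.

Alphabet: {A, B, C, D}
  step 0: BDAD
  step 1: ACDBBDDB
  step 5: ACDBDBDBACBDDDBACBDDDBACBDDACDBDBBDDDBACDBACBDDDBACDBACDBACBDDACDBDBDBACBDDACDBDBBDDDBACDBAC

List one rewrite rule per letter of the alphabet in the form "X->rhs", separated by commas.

  step 0 ⇒ step 1: BDAD ⇒ AC·DB·BD·DB
    A ↦ BD
    B ↦ AC
    D ↦ DB
    C ↦ D  (constrained at step 1)

A->BD, B->AC, C->D, D->DB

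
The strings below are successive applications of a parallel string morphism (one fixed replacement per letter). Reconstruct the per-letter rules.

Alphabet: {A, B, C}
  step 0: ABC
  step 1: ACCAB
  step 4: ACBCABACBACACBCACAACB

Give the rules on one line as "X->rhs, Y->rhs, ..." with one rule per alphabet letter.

A->AC, B->CA, C->B

  step 0 ⇒ step 1: ABC ⇒ AC·CA·B
    A ↦ AC
    B ↦ CA
    C ↦ B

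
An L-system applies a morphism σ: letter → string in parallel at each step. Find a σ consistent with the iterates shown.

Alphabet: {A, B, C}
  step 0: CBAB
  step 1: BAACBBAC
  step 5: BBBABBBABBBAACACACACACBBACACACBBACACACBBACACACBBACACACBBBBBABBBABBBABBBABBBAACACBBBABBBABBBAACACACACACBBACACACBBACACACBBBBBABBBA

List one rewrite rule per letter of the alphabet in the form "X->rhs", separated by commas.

A->BB, B->AC, C->BA

  step 0 ⇒ step 1: CBAB ⇒ BA·AC·BB·AC
    A ↦ BB
    B ↦ AC
    C ↦ BA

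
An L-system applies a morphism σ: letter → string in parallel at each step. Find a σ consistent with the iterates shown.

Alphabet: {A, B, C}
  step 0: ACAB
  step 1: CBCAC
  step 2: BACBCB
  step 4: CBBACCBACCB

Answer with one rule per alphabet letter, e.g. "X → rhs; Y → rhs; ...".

A->C, B->AC, C->B

  step 1 ⇒ step 2: CBCAC ⇒ B·AC·B·C·B
    A ↦ C
    B ↦ AC
    C ↦ B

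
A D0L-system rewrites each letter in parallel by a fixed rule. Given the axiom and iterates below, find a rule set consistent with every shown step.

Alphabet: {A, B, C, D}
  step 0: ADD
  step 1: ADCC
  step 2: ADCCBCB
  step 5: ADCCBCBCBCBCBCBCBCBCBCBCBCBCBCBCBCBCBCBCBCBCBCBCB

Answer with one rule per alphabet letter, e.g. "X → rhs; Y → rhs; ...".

A->AD, B->CB, C->CB, D->C

  step 1 ⇒ step 2: ADCC ⇒ AD·C·CB·CB
    A ↦ AD
    C ↦ CB
    D ↦ C
    B ↦ CB  (constrained at step 2)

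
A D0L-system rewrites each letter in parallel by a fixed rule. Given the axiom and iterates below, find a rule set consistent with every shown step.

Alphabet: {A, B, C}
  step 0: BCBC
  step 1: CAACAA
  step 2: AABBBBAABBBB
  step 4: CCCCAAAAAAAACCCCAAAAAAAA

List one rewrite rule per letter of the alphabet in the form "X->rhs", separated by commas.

A->BB, B->C, C->AA

  step 1 ⇒ step 2: CAACAA ⇒ AA·BB·BB·AA·BB·BB
    A ↦ BB
    C ↦ AA
  step 0 ⇒ step 1: BCBC ⇒ C·AA·C·AA
    B ↦ C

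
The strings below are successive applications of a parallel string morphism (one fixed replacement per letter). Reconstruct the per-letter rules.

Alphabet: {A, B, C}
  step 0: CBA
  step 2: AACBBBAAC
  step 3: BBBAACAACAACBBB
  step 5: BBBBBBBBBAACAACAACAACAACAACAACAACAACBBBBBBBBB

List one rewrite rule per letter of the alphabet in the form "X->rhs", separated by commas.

  step 2 ⇒ step 3: AACBBBAAC ⇒ B·B·B·AAC·AAC·AAC·B·B·B
    A ↦ B
    B ↦ AAC
    C ↦ B

A->B, B->AAC, C->B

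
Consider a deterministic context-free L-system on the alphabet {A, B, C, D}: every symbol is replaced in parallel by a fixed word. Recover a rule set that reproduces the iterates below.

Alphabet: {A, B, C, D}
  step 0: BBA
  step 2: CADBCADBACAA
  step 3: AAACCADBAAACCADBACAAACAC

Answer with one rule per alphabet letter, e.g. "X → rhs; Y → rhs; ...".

A->AC, B->DB, C->AA, D->CA

  step 2 ⇒ step 3: CADBCADBACAA ⇒ AA·AC·CA·DB·AA·AC·CA·DB·AC·AA·AC·AC
    A ↦ AC
    B ↦ DB
    C ↦ AA
    D ↦ CA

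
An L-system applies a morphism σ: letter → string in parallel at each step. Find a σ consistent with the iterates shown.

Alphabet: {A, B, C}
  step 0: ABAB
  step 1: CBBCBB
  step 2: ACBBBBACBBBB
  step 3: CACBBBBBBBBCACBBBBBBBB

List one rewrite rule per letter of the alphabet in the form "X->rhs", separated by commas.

  step 2 ⇒ step 3: ACBBBBACBBBB ⇒ C·AC·BB·BB·BB·BB·C·AC·BB·BB·BB·BB
    A ↦ C
    B ↦ BB
    C ↦ AC

A->C, B->BB, C->AC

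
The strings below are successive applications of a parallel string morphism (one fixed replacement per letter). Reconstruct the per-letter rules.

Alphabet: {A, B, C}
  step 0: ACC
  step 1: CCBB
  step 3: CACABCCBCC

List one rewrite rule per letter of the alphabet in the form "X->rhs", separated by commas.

  step 0 ⇒ step 1: ACC ⇒ CC·B·B
    A ↦ CC
    C ↦ B
    B ↦ CA  (constrained at step 1)

A->CC, B->CA, C->B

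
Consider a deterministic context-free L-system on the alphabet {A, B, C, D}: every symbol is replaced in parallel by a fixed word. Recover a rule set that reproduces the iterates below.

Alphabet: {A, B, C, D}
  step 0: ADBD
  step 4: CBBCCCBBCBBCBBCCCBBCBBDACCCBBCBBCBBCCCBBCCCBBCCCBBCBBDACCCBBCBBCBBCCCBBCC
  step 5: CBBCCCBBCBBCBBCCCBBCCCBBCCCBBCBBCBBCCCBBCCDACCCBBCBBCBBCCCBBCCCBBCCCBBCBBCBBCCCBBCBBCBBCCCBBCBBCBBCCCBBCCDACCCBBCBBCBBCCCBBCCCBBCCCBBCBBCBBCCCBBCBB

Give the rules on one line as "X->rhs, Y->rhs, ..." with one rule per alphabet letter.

A->CC, B->C, C->CBB, D->DA

  step 4 ⇒ step 5: CBBCCCBBCBBCBBCCCBBCBBDACCCBBCBBCBBCCCBBCCCBBCCCBBCBBDACCCBBCBBCBBCCCBBCC ⇒ CBB·C·C·CBB·CBB·CBB·C·C·CBB·C·C·CBB·C·C·CBB·CBB·CBB·C·C·CBB·C·C·DA·CC·CBB·CBB·CBB·C·C·CBB·C·C·CBB·C·C·CBB·CBB·CBB·C·C·CBB·CBB·CBB·C·C·CBB·CBB·CBB·C·C·CBB·C·C·DA·CC·CBB·CBB·CBB·C·C·CBB·C·C·CBB·C·C·CBB·CBB·CBB·C·C·CBB·CBB
    A ↦ CC
    B ↦ C
    C ↦ CBB
    D ↦ DA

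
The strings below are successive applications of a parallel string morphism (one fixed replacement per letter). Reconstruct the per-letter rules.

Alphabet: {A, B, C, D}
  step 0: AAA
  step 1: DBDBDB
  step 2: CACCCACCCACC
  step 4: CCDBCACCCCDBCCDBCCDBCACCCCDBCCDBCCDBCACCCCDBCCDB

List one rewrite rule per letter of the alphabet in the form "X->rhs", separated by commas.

A->DB, B->CC, C->BA, D->CA

  step 1 ⇒ step 2: DBDBDB ⇒ CA·CC·CA·CC·CA·CC
    B ↦ CC
    D ↦ CA
  step 0 ⇒ step 1: AAA ⇒ DB·DB·DB
    A ↦ DB
    C ↦ BA  (constrained at step 2)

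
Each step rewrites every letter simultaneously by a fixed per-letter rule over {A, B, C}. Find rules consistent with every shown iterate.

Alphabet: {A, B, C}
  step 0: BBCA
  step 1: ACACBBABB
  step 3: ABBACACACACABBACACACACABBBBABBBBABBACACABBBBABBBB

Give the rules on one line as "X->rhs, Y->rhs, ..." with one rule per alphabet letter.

  step 0 ⇒ step 1: BBCA ⇒ AC·AC·BB·ABB
    A ↦ ABB
    B ↦ AC
    C ↦ BB

A->ABB, B->AC, C->BB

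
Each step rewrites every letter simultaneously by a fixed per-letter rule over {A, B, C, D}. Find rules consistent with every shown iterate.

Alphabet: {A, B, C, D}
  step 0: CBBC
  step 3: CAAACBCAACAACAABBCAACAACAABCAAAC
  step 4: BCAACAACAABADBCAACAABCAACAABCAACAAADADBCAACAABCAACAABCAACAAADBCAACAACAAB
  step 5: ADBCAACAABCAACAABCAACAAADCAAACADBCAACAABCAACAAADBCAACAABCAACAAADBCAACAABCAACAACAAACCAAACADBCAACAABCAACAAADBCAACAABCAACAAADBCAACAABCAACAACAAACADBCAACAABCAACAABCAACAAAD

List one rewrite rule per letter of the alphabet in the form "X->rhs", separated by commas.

  step 4 ⇒ step 5: BCAACAACAABADBCAACAABCAACAABCAACAAADADBCAACAABCAACAABCAACAAADBCAACAACAAB ⇒ AD·B·CAA·CAA·B·CAA·CAA·B·CAA·CAA·AD·CAA·AC·AD·B·CAA·CAA·B·CAA·CAA·AD·B·CAA·CAA·B·CAA·CAA·AD·B·CAA·CAA·B·CAA·CAA·CAA·AC·CAA·AC·AD·B·CAA·CAA·B·CAA·CAA·AD·B·CAA·CAA·B·CAA·CAA·AD·B·CAA·CAA·B·CAA·CAA·CAA·AC·AD·B·CAA·CAA·B·CAA·CAA·B·CAA·CAA·AD
    A ↦ CAA
    B ↦ AD
    C ↦ B
    D ↦ AC

A->CAA, B->AD, C->B, D->AC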